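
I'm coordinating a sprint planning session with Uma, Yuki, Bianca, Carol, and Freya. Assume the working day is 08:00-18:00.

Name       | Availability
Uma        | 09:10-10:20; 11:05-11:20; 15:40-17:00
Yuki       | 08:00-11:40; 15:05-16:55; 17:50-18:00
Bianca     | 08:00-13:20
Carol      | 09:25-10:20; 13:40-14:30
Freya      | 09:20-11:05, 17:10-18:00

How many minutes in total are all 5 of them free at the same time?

55

Uma ∩ Yuki: 09:10-10:20, 11:05-11:20, 15:40-16:55.
Uma ∩ Yuki ∩ Bianca: 09:10-10:20, 11:05-11:20.
Uma ∩ Yuki ∩ Bianca ∩ Carol: 09:25-10:20.
Uma ∩ Yuki ∩ Bianca ∩ Carol ∩ Freya: 09:25-10:20.
Those are the intersection windows.
That's a single block of 55 minutes.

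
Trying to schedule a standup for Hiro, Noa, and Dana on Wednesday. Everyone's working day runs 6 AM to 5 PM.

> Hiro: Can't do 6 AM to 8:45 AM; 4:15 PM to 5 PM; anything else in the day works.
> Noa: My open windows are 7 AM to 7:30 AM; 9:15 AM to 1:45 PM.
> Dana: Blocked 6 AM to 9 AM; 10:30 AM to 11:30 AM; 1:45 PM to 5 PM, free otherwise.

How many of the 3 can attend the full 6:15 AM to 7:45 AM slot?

0

Hiro free: 08:45-16:15 (invert busy blocks within the working day).
Noa free: 07:00-07:30, 09:15-13:45.
Dana free: 09:00-10:30, 11:30-13:45 (invert busy blocks within the working day).
nobody can make the full 06:15-07:45 slot — that's 0.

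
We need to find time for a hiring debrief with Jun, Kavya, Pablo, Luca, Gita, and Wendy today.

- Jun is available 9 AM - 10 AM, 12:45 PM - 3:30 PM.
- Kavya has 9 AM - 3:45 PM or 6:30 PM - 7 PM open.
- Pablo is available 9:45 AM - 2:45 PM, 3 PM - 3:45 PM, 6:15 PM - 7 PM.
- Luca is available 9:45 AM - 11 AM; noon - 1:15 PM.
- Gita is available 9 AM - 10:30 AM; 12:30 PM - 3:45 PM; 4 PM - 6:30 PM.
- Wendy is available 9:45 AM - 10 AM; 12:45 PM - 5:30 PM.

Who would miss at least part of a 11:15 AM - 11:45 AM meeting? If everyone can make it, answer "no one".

Jun: not fully free for 11:15-11:45. Kavya: free for 11:15-11:45. Pablo: free for 11:15-11:45. Luca: not fully free for 11:15-11:45. Gita: not fully free for 11:15-11:45. Wendy: not fully free for 11:15-11:45.

Gita, Jun, Luca, Wendy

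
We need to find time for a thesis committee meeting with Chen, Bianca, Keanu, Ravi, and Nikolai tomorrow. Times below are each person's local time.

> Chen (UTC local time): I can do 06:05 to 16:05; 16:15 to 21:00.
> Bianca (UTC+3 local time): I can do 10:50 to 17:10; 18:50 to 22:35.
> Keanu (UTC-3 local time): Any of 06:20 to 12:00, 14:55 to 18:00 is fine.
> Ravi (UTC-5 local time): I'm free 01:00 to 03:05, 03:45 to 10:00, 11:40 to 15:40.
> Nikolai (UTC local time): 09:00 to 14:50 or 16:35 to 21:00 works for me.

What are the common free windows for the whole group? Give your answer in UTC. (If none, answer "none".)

Chen in UTC: 06:05-16:05, 16:15-21:00.
Bianca in UTC: 07:50-14:10, 15:50-19:35 (subtract 3h to convert from UTC+3).
Keanu in UTC: 09:20-15:00, 17:55-21:00 (add 3h to convert from UTC-3).
Ravi in UTC: 06:00-08:05, 08:45-15:00, 16:40-20:40 (add 5h to convert from UTC-5).
Nikolai in UTC: 09:00-14:50, 16:35-21:00.
Chen ∩ Bianca: 07:50-14:10, 15:50-16:05, 16:15-19:35.
Chen ∩ Bianca ∩ Keanu: 09:20-14:10, 17:55-19:35.
Chen ∩ Bianca ∩ Keanu ∩ Ravi: 09:20-14:10, 17:55-19:35.
Chen ∩ Bianca ∩ Keanu ∩ Ravi ∩ Nikolai: 09:20-14:10, 17:55-19:35.
So the common availability across everyone is 09:20-14:10, 17:55-19:35.

09:20-14:10, 17:55-19:35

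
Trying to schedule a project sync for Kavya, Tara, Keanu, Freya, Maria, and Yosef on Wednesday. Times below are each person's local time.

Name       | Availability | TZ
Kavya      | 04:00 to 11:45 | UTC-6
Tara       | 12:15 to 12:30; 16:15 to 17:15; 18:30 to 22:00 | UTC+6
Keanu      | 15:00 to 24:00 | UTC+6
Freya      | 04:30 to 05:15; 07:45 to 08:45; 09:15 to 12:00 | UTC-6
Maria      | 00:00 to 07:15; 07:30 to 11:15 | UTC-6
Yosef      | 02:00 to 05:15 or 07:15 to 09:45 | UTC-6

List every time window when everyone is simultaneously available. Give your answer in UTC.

10:30-11:15, 13:45-14:45, 15:15-15:45

Kavya in UTC: 10:00-17:45 (add 6h to convert from UTC-6).
Tara in UTC: 06:15-06:30, 10:15-11:15, 12:30-16:00 (subtract 6h to convert from UTC+6).
Keanu in UTC: 09:00-18:00 (subtract 6h to convert from UTC+6).
Freya in UTC: 10:30-11:15, 13:45-14:45, 15:15-18:00 (add 6h to convert from UTC-6).
Maria in UTC: 06:00-13:15, 13:30-17:15 (add 6h to convert from UTC-6).
Yosef in UTC: 08:00-11:15, 13:15-15:45 (add 6h to convert from UTC-6).
Kavya ∩ Tara: 10:15-11:15, 12:30-16:00.
Kavya ∩ Tara ∩ Keanu: 10:15-11:15, 12:30-16:00.
Kavya ∩ Tara ∩ Keanu ∩ Freya: 10:30-11:15, 13:45-14:45, 15:15-16:00.
Kavya ∩ Tara ∩ Keanu ∩ Freya ∩ Maria: 10:30-11:15, 13:45-14:45, 15:15-16:00.
Kavya ∩ Tara ∩ Keanu ∩ Freya ∩ Maria ∩ Yosef: 10:30-11:15, 13:45-14:45, 15:15-15:45.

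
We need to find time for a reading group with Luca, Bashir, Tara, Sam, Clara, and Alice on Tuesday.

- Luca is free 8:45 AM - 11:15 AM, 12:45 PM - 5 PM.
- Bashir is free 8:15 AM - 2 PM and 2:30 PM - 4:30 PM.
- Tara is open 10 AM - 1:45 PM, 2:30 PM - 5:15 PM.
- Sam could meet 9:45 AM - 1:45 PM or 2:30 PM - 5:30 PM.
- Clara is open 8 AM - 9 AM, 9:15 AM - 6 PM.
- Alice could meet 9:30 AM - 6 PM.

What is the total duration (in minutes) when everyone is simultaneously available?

255

Luca ∩ Bashir: 08:45-11:15, 12:45-14:00, 14:30-16:30.
Luca ∩ Bashir ∩ Tara: 10:00-11:15, 12:45-13:45, 14:30-16:30.
Luca ∩ Bashir ∩ Tara ∩ Sam: 10:00-11:15, 12:45-13:45, 14:30-16:30.
Luca ∩ Bashir ∩ Tara ∩ Sam ∩ Clara: 10:00-11:15, 12:45-13:45, 14:30-16:30.
Luca ∩ Bashir ∩ Tara ∩ Sam ∩ Clara ∩ Alice: 10:00-11:15, 12:45-13:45, 14:30-16:30.
Summing the common windows: 75 + 60 + 120 = 255 minutes.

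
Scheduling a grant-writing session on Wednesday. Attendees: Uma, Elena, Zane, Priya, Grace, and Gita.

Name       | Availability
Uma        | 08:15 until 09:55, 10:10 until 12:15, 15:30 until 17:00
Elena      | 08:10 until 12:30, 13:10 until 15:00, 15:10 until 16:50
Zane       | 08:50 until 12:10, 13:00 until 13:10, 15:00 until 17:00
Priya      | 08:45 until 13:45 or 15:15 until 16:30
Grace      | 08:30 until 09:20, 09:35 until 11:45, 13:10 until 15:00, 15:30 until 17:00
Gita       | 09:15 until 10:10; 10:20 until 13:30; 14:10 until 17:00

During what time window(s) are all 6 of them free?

09:15-09:20, 09:35-09:55, 10:20-11:45, 15:30-16:30

Uma ∩ Elena: 08:15-09:55, 10:10-12:15, 15:30-16:50.
Uma ∩ Elena ∩ Zane: 08:50-09:55, 10:10-12:10, 15:30-16:50.
Uma ∩ Elena ∩ Zane ∩ Priya: 08:50-09:55, 10:10-12:10, 15:30-16:30.
Uma ∩ Elena ∩ Zane ∩ Priya ∩ Grace: 08:50-09:20, 09:35-09:55, 10:10-11:45, 15:30-16:30.
Uma ∩ Elena ∩ Zane ∩ Priya ∩ Grace ∩ Gita: 09:15-09:20, 09:35-09:55, 10:20-11:45, 15:30-16:30.
Those are the intersection windows.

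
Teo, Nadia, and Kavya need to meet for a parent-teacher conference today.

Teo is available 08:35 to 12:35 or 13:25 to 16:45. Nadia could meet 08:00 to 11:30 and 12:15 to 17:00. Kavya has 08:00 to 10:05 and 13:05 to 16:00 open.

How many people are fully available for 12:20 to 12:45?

Nadia can make the full 12:20-12:45 slot — that's 1.

1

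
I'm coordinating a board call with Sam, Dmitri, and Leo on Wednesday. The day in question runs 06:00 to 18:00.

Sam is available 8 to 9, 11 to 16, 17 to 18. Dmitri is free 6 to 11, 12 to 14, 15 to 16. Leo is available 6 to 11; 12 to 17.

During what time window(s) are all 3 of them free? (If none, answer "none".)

08:00-09:00, 12:00-14:00, 15:00-16:00

Sam ∩ Dmitri: 08:00-09:00, 12:00-14:00, 15:00-16:00.
Sam ∩ Dmitri ∩ Leo: 08:00-09:00, 12:00-14:00, 15:00-16:00.
So the common availability across everyone is 08:00-09:00, 12:00-14:00, 15:00-16:00.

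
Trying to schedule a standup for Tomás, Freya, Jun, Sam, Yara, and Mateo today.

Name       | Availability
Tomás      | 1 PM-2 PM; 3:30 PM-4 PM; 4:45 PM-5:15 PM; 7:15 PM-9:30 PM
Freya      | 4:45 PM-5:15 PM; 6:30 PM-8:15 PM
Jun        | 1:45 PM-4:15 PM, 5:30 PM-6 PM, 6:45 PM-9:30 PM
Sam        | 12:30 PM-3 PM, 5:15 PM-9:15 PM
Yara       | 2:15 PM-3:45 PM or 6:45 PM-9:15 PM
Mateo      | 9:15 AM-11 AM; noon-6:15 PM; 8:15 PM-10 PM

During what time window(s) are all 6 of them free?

Tomás ∩ Freya: 16:45-17:15, 19:15-20:15.
Tomás ∩ Freya ∩ Jun: 19:15-20:15.
Tomás ∩ Freya ∩ Jun ∩ Sam: 19:15-20:15.
Tomás ∩ Freya ∩ Jun ∩ Sam ∩ Yara: 19:15-20:15.
Tomás ∩ Freya ∩ Jun ∩ Sam ∩ Yara ∩ Mateo: ∅.
There is no time when everyone is free.

none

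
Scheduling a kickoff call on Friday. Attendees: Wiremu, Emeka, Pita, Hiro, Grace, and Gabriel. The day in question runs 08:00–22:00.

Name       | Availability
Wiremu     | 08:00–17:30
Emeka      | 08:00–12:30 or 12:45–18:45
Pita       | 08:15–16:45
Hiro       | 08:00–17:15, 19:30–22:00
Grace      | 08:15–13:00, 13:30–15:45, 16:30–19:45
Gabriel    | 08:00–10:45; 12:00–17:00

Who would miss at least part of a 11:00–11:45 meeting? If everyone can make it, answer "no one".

Wiremu: free for 11:00-11:45. Emeka: free for 11:00-11:45. Pita: free for 11:00-11:45. Hiro: free for 11:00-11:45. Grace: free for 11:00-11:45. Gabriel: not fully free for 11:00-11:45.

Gabriel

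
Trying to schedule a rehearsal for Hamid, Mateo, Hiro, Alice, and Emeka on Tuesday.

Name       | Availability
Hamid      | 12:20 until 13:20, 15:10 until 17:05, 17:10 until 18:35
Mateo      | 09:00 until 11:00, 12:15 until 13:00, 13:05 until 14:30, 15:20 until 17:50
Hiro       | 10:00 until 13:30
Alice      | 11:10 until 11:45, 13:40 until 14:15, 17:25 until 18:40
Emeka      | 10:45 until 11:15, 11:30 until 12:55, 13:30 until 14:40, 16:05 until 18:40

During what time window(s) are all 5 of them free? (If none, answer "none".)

Hamid ∩ Mateo: 12:20-13:00, 13:05-13:20, 15:20-17:05, 17:10-17:50.
Hamid ∩ Mateo ∩ Hiro: 12:20-13:00, 13:05-13:20.
Hamid ∩ Mateo ∩ Hiro ∩ Alice: ∅.
Hamid ∩ Mateo ∩ Hiro ∩ Alice ∩ Emeka: ∅.
There is no time when everyone is free.

none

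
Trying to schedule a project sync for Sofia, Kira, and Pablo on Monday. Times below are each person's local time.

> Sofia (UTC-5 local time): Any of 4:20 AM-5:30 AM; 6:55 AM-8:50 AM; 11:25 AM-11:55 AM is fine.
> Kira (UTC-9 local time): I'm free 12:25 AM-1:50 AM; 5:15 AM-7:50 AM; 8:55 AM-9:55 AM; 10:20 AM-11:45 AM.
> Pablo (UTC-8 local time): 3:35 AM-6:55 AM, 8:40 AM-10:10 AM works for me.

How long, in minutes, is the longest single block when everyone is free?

Sofia in UTC: 09:20-10:30, 11:55-13:50, 16:25-16:55 (add 5h to convert from UTC-5).
Kira in UTC: 09:25-10:50, 14:15-16:50, 17:55-18:55, 19:20-20:45 (add 9h to convert from UTC-9).
Pablo in UTC: 11:35-14:55, 16:40-18:10 (add 8h to convert from UTC-8).
Sofia ∩ Kira: 09:25-10:30, 16:25-16:50.
Sofia ∩ Kira ∩ Pablo: 16:40-16:50.
So the common availability across everyone is 16:40-16:50.
The longest is 16:40-16:50 at 10 minutes.

10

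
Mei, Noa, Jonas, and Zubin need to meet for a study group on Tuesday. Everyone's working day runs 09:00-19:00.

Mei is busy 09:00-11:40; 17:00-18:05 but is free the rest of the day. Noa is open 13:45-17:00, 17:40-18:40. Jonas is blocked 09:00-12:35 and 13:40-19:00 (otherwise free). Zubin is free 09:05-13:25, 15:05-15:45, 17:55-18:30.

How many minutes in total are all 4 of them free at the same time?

Mei free: 11:40-17:00, 18:05-19:00 (invert busy blocks within the working day).
Noa free: 13:45-17:00, 17:40-18:40.
Jonas free: 12:35-13:40 (invert busy blocks within the working day).
Zubin free: 09:05-13:25, 15:05-15:45, 17:55-18:30.
Mei ∩ Noa: 13:45-17:00, 18:05-18:40.
Mei ∩ Noa ∩ Jonas: ∅.
Mei ∩ Noa ∩ Jonas ∩ Zubin: ∅.
There is no time when everyone is free.
There is no common window, so the total is 0 minutes.

0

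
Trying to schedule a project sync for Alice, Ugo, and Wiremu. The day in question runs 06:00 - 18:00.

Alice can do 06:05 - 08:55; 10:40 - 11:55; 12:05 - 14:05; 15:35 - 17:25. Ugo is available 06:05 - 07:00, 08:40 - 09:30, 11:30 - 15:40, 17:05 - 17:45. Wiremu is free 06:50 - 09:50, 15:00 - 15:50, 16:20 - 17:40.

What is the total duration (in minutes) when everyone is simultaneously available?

50

Alice ∩ Ugo: 06:05-07:00, 08:40-08:55, 11:30-11:55, 12:05-14:05, 15:35-15:40, 17:05-17:25.
Alice ∩ Ugo ∩ Wiremu: 06:50-07:00, 08:40-08:55, 15:35-15:40, 17:05-17:25.
Summing the common windows: 10 + 15 + 5 + 20 = 50 minutes.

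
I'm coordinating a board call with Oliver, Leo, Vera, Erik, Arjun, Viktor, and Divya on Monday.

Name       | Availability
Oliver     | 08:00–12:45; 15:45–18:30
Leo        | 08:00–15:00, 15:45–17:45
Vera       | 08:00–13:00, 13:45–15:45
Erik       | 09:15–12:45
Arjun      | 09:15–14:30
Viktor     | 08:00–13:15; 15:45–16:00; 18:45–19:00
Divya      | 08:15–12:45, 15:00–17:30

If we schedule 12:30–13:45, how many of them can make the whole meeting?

2

Leo and Arjun can make the full 12:30-13:45 slot — that's 2.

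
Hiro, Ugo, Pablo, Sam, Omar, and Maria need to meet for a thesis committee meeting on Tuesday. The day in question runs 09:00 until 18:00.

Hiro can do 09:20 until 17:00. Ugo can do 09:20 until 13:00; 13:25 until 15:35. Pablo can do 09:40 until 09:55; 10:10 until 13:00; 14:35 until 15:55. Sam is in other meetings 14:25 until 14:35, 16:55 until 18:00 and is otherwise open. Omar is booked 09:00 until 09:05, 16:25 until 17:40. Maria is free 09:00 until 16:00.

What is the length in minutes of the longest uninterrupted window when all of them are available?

170

Hiro free: 09:20-17:00.
Ugo free: 09:20-13:00, 13:25-15:35.
Pablo free: 09:40-09:55, 10:10-13:00, 14:35-15:55.
Sam free: 09:00-14:25, 14:35-16:55 (invert busy blocks within the working day).
Omar free: 09:05-16:25, 17:40-18:00 (invert busy blocks within the working day).
Maria free: 09:00-16:00.
Hiro ∩ Ugo: 09:20-13:00, 13:25-15:35.
Hiro ∩ Ugo ∩ Pablo: 09:40-09:55, 10:10-13:00, 14:35-15:35.
Hiro ∩ Ugo ∩ Pablo ∩ Sam: 09:40-09:55, 10:10-13:00, 14:35-15:35.
Hiro ∩ Ugo ∩ Pablo ∩ Sam ∩ Omar: 09:40-09:55, 10:10-13:00, 14:35-15:35.
Hiro ∩ Ugo ∩ Pablo ∩ Sam ∩ Omar ∩ Maria: 09:40-09:55, 10:10-13:00, 14:35-15:35.
So the common availability across everyone is 09:40-09:55, 10:10-13:00, 14:35-15:35.
The longest is 10:10-13:00 at 170 minutes.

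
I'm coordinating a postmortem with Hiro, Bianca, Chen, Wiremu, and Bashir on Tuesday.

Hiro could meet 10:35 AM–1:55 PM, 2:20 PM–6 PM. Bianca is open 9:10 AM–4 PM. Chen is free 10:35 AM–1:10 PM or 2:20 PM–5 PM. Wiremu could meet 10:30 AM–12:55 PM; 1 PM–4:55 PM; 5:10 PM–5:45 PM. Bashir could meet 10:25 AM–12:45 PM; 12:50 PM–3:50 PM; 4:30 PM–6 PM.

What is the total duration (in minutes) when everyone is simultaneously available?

235

Hiro ∩ Bianca: 10:35-13:55, 14:20-16:00.
Hiro ∩ Bianca ∩ Chen: 10:35-13:10, 14:20-16:00.
Hiro ∩ Bianca ∩ Chen ∩ Wiremu: 10:35-12:55, 13:00-13:10, 14:20-16:00.
Hiro ∩ Bianca ∩ Chen ∩ Wiremu ∩ Bashir: 10:35-12:45, 12:50-12:55, 13:00-13:10, 14:20-15:50.
Those are the intersection windows.
Summing the common windows: 130 + 5 + 10 + 90 = 235 minutes.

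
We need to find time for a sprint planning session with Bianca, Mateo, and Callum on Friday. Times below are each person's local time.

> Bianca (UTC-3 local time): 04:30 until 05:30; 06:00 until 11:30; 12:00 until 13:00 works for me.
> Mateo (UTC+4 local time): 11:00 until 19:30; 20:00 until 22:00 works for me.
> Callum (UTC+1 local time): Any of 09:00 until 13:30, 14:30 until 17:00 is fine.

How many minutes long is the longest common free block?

Bianca in UTC: 07:30-08:30, 09:00-14:30, 15:00-16:00 (add 3h to convert from UTC-3).
Mateo in UTC: 07:00-15:30, 16:00-18:00 (subtract 4h to convert from UTC+4).
Callum in UTC: 08:00-12:30, 13:30-16:00 (subtract 1h to convert from UTC+1).
Bianca ∩ Mateo: 07:30-08:30, 09:00-14:30, 15:00-15:30.
Bianca ∩ Mateo ∩ Callum: 08:00-08:30, 09:00-12:30, 13:30-14:30, 15:00-15:30.
The longest is 09:00-12:30 at 210 minutes.

210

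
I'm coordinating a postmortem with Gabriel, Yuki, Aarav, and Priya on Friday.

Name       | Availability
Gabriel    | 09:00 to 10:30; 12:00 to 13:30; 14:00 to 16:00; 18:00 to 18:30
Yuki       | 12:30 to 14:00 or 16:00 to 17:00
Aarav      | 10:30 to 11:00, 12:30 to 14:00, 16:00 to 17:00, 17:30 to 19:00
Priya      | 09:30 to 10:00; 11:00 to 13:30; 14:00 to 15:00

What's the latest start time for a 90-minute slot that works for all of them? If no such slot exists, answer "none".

Gabriel ∩ Yuki: 12:30-13:30.
Gabriel ∩ Yuki ∩ Aarav: 12:30-13:30.
Gabriel ∩ Yuki ∩ Aarav ∩ Priya: 12:30-13:30.
No common window is at least 90 minutes long.

none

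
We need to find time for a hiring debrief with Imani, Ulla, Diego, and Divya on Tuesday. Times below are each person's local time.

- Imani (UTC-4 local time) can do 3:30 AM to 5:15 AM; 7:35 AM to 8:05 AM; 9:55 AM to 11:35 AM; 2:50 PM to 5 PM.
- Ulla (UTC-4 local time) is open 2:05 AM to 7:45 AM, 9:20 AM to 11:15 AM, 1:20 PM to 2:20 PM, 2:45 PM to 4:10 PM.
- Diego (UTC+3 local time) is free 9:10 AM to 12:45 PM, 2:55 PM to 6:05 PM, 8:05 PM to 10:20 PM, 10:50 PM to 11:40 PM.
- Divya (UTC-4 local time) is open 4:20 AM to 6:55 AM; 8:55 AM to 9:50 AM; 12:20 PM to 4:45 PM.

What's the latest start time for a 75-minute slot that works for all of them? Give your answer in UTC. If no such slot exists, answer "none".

Imani in UTC: 07:30-09:15, 11:35-12:05, 13:55-15:35, 18:50-21:00 (add 4h to convert from UTC-4).
Ulla in UTC: 06:05-11:45, 13:20-15:15, 17:20-18:20, 18:45-20:10 (add 4h to convert from UTC-4).
Diego in UTC: 06:10-09:45, 11:55-15:05, 17:05-19:20, 19:50-20:40 (subtract 3h to convert from UTC+3).
Divya in UTC: 08:20-10:55, 12:55-13:50, 16:20-20:45 (add 4h to convert from UTC-4).
Imani ∩ Ulla: 07:30-09:15, 11:35-11:45, 13:55-15:15, 18:50-20:10.
Imani ∩ Ulla ∩ Diego: 07:30-09:15, 13:55-15:05, 18:50-19:20, 19:50-20:10.
Imani ∩ Ulla ∩ Diego ∩ Divya: 08:20-09:15, 18:50-19:20, 19:50-20:10.
Those are the intersection windows.
No common window is at least 75 minutes long.

none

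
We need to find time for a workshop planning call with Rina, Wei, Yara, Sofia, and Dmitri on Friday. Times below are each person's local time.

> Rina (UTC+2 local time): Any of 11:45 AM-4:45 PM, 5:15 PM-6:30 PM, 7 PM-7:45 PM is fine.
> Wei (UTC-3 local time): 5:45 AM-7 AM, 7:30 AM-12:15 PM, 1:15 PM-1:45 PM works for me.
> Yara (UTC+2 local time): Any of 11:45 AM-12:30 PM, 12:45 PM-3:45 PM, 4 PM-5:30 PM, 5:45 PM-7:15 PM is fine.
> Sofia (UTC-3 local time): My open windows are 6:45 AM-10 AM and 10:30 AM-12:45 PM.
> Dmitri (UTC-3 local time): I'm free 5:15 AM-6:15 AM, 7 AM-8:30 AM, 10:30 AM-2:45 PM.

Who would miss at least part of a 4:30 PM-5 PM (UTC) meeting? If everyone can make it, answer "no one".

Rina, Sofia, Wei

Rina in UTC: 09:45-14:45, 15:15-16:30, 17:00-17:45 (subtract 2h to convert from UTC+2).
Wei in UTC: 08:45-10:00, 10:30-15:15, 16:15-16:45 (add 3h to convert from UTC-3).
Yara in UTC: 09:45-10:30, 10:45-13:45, 14:00-15:30, 15:45-17:15 (subtract 2h to convert from UTC+2).
Sofia in UTC: 09:45-13:00, 13:30-15:45 (add 3h to convert from UTC-3).
Dmitri in UTC: 08:15-09:15, 10:00-11:30, 13:30-17:45 (add 3h to convert from UTC-3).
Rina: not fully free for 16:30-17:00. Wei: not fully free for 16:30-17:00. Yara: free for 16:30-17:00. Sofia: not fully free for 16:30-17:00. Dmitri: free for 16:30-17:00.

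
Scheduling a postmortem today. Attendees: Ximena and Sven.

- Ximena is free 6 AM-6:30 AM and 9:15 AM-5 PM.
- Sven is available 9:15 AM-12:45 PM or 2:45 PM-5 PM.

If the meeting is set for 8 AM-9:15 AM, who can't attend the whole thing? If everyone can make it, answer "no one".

Ximena: not fully free for 08:00-09:15. Sven: not fully free for 08:00-09:15.

Sven, Ximena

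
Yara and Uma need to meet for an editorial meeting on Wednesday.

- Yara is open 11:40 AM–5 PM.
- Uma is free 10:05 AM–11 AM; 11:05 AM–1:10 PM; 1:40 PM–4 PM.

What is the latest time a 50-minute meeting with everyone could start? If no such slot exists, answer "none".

15:10

Yara ∩ Uma: 11:40-13:10, 13:40-16:00.
The last common window of at least 50 minutes is 13:40-16:00; a 50-minute meeting can start as late as 15:10 and still end by 16:00.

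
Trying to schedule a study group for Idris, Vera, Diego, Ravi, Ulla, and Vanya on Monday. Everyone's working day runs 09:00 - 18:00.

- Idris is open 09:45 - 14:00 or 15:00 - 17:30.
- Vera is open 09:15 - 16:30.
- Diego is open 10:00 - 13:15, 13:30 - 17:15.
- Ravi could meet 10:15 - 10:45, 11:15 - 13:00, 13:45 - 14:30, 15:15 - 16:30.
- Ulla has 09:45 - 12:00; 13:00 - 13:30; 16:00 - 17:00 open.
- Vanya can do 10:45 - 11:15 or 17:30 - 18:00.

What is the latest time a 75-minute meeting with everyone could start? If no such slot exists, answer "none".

Idris ∩ Vera: 09:45-14:00, 15:00-16:30.
Idris ∩ Vera ∩ Diego: 10:00-13:15, 13:30-14:00, 15:00-16:30.
Idris ∩ Vera ∩ Diego ∩ Ravi: 10:15-10:45, 11:15-13:00, 13:45-14:00, 15:15-16:30.
Idris ∩ Vera ∩ Diego ∩ Ravi ∩ Ulla: 10:15-10:45, 11:15-12:00, 16:00-16:30.
Idris ∩ Vera ∩ Diego ∩ Ravi ∩ Ulla ∩ Vanya: ∅.
There is no time when everyone is free.
No common window is at least 75 minutes long.

none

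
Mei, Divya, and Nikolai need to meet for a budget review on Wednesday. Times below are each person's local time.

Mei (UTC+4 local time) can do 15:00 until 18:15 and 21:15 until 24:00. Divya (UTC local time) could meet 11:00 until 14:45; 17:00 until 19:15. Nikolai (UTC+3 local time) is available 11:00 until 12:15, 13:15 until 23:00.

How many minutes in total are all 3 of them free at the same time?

Mei in UTC: 11:00-14:15, 17:15-20:00 (subtract 4h to convert from UTC+4).
Divya in UTC: 11:00-14:45, 17:00-19:15.
Nikolai in UTC: 08:00-09:15, 10:15-20:00 (subtract 3h to convert from UTC+3).
Mei ∩ Divya: 11:00-14:15, 17:15-19:15.
Mei ∩ Divya ∩ Nikolai: 11:00-14:15, 17:15-19:15.
Those are the intersection windows.
Summing the common windows: 195 + 120 = 315 minutes.

315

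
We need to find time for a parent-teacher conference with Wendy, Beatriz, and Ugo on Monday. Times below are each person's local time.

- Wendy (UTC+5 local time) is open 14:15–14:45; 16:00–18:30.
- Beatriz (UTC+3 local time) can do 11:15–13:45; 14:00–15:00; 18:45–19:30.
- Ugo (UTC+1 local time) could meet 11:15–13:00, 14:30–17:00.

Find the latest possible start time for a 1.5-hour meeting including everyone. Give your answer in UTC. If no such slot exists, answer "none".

Wendy in UTC: 09:15-09:45, 11:00-13:30 (subtract 5h to convert from UTC+5).
Beatriz in UTC: 08:15-10:45, 11:00-12:00, 15:45-16:30 (subtract 3h to convert from UTC+3).
Ugo in UTC: 10:15-12:00, 13:30-16:00 (subtract 1h to convert from UTC+1).
Wendy ∩ Beatriz: 09:15-09:45, 11:00-12:00.
Wendy ∩ Beatriz ∩ Ugo: 11:00-12:00.
No common window is at least 90 minutes long.

none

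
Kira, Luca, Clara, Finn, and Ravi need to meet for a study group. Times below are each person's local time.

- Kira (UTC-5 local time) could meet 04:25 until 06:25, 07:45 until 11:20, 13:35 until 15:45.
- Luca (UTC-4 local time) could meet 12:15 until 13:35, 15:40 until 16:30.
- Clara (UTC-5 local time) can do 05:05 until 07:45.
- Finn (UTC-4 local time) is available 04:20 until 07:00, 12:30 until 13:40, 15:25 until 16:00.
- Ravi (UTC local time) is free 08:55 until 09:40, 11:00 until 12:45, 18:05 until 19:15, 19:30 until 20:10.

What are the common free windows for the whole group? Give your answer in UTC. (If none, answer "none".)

Kira in UTC: 09:25-11:25, 12:45-16:20, 18:35-20:45 (add 5h to convert from UTC-5).
Luca in UTC: 16:15-17:35, 19:40-20:30 (add 4h to convert from UTC-4).
Clara in UTC: 10:05-12:45 (add 5h to convert from UTC-5).
Finn in UTC: 08:20-11:00, 16:30-17:40, 19:25-20:00 (add 4h to convert from UTC-4).
Ravi in UTC: 08:55-09:40, 11:00-12:45, 18:05-19:15, 19:30-20:10.
Kira ∩ Luca: 16:15-16:20, 19:40-20:30.
Kira ∩ Luca ∩ Clara: ∅.
Kira ∩ Luca ∩ Clara ∩ Finn: ∅.
Kira ∩ Luca ∩ Clara ∩ Finn ∩ Ravi: ∅.
There is no time when everyone is free.

none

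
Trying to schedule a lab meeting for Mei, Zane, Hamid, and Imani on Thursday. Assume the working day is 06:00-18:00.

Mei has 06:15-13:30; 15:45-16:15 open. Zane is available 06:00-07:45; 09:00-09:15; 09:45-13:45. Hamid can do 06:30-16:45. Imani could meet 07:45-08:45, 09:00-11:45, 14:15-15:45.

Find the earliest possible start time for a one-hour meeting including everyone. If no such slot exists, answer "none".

09:45

Mei ∩ Zane: 06:15-07:45, 09:00-09:15, 09:45-13:30.
Mei ∩ Zane ∩ Hamid: 06:30-07:45, 09:00-09:15, 09:45-13:30.
Mei ∩ Zane ∩ Hamid ∩ Imani: 09:00-09:15, 09:45-11:45.
The first common window of at least 60 minutes is 09:45-11:45, so the earliest start is 09:45.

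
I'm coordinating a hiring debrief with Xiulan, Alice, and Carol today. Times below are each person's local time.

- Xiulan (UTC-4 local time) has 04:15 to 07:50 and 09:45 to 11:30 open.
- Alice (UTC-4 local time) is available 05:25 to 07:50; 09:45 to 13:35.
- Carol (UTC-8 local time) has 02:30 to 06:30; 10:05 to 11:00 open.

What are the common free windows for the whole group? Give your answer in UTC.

Xiulan in UTC: 08:15-11:50, 13:45-15:30 (add 4h to convert from UTC-4).
Alice in UTC: 09:25-11:50, 13:45-17:35 (add 4h to convert from UTC-4).
Carol in UTC: 10:30-14:30, 18:05-19:00 (add 8h to convert from UTC-8).
Xiulan ∩ Alice: 09:25-11:50, 13:45-15:30.
Xiulan ∩ Alice ∩ Carol: 10:30-11:50, 13:45-14:30.

10:30-11:50, 13:45-14:30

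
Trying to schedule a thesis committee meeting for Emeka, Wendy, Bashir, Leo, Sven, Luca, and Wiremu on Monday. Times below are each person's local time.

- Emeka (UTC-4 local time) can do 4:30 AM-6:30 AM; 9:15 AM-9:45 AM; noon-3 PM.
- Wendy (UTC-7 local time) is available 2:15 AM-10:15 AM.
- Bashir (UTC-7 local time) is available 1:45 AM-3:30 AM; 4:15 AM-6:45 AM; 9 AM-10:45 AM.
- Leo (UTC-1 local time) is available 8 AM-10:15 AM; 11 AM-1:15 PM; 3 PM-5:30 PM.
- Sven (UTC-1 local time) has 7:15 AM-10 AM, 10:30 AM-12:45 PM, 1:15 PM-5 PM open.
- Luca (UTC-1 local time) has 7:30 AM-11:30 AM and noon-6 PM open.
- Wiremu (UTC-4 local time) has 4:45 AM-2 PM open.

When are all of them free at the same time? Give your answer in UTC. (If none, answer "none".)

09:15-10:30, 13:15-13:45, 16:00-17:15

Emeka in UTC: 08:30-10:30, 13:15-13:45, 16:00-19:00 (add 4h to convert from UTC-4).
Wendy in UTC: 09:15-17:15 (add 7h to convert from UTC-7).
Bashir in UTC: 08:45-10:30, 11:15-13:45, 16:00-17:45 (add 7h to convert from UTC-7).
Leo in UTC: 09:00-11:15, 12:00-14:15, 16:00-18:30 (add 1h to convert from UTC-1).
Sven in UTC: 08:15-11:00, 11:30-13:45, 14:15-18:00 (add 1h to convert from UTC-1).
Luca in UTC: 08:30-12:30, 13:00-19:00 (add 1h to convert from UTC-1).
Wiremu in UTC: 08:45-18:00 (add 4h to convert from UTC-4).
Emeka ∩ Wendy: 09:15-10:30, 13:15-13:45, 16:00-17:15.
Emeka ∩ Wendy ∩ Bashir: 09:15-10:30, 13:15-13:45, 16:00-17:15.
Emeka ∩ Wendy ∩ Bashir ∩ Leo: 09:15-10:30, 13:15-13:45, 16:00-17:15.
Emeka ∩ Wendy ∩ Bashir ∩ Leo ∩ Sven: 09:15-10:30, 13:15-13:45, 16:00-17:15.
Emeka ∩ Wendy ∩ Bashir ∩ Leo ∩ Sven ∩ Luca: 09:15-10:30, 13:15-13:45, 16:00-17:15.
Emeka ∩ Wendy ∩ Bashir ∩ Leo ∩ Sven ∩ Luca ∩ Wiremu: 09:15-10:30, 13:15-13:45, 16:00-17:15.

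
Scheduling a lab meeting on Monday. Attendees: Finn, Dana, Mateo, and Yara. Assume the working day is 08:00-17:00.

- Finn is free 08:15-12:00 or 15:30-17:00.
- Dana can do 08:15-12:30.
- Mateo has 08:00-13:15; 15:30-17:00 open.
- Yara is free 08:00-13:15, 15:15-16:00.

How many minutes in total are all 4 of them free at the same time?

Finn ∩ Dana: 08:15-12:00.
Finn ∩ Dana ∩ Mateo: 08:15-12:00.
Finn ∩ Dana ∩ Mateo ∩ Yara: 08:15-12:00.
So the common availability across everyone is 08:15-12:00.
That's a single block of 225 minutes.

225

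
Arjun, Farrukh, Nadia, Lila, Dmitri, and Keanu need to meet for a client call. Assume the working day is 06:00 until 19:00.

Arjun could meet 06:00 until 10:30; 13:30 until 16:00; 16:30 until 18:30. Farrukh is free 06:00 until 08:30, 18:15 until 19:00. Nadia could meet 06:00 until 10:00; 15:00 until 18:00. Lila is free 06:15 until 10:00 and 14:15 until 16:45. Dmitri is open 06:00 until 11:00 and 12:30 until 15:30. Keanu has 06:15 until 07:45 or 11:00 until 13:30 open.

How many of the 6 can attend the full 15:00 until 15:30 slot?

Arjun, Nadia, Lila, and Dmitri can make the full 15:00-15:30 slot — that's 4.

4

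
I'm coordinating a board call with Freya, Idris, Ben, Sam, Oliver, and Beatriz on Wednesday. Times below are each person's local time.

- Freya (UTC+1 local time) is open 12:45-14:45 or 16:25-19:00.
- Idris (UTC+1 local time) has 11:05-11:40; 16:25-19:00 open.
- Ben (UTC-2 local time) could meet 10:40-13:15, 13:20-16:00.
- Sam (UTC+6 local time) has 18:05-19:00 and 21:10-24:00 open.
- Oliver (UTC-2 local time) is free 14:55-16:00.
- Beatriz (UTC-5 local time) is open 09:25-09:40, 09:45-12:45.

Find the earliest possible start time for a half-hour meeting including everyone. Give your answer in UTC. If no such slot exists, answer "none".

16:55

Freya in UTC: 11:45-13:45, 15:25-18:00 (subtract 1h to convert from UTC+1).
Idris in UTC: 10:05-10:40, 15:25-18:00 (subtract 1h to convert from UTC+1).
Ben in UTC: 12:40-15:15, 15:20-18:00 (add 2h to convert from UTC-2).
Sam in UTC: 12:05-13:00, 15:10-18:00 (subtract 6h to convert from UTC+6).
Oliver in UTC: 16:55-18:00 (add 2h to convert from UTC-2).
Beatriz in UTC: 14:25-14:40, 14:45-17:45 (add 5h to convert from UTC-5).
Freya ∩ Idris: 15:25-18:00.
Freya ∩ Idris ∩ Ben: 15:25-18:00.
Freya ∩ Idris ∩ Ben ∩ Sam: 15:25-18:00.
Freya ∩ Idris ∩ Ben ∩ Sam ∩ Oliver: 16:55-18:00.
Freya ∩ Idris ∩ Ben ∩ Sam ∩ Oliver ∩ Beatriz: 16:55-17:45.
So the common availability across everyone is 16:55-17:45.
The first common window of at least 30 minutes is 16:55-17:45, so the earliest start is 16:55.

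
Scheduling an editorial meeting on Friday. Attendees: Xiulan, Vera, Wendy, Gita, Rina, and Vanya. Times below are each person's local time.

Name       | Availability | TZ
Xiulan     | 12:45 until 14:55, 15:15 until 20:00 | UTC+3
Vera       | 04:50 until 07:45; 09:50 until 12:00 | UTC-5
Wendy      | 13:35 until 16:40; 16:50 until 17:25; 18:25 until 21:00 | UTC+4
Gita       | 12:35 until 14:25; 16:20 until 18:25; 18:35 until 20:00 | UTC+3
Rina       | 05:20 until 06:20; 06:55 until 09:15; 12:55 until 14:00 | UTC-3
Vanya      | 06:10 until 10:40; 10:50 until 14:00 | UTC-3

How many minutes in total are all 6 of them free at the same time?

Xiulan in UTC: 09:45-11:55, 12:15-17:00 (subtract 3h to convert from UTC+3).
Vera in UTC: 09:50-12:45, 14:50-17:00 (add 5h to convert from UTC-5).
Wendy in UTC: 09:35-12:40, 12:50-13:25, 14:25-17:00 (subtract 4h to convert from UTC+4).
Gita in UTC: 09:35-11:25, 13:20-15:25, 15:35-17:00 (subtract 3h to convert from UTC+3).
Rina in UTC: 08:20-09:20, 09:55-12:15, 15:55-17:00 (add 3h to convert from UTC-3).
Vanya in UTC: 09:10-13:40, 13:50-17:00 (add 3h to convert from UTC-3).
Xiulan ∩ Vera: 09:50-11:55, 12:15-12:45, 14:50-17:00.
Xiulan ∩ Vera ∩ Wendy: 09:50-11:55, 12:15-12:40, 14:50-17:00.
Xiulan ∩ Vera ∩ Wendy ∩ Gita: 09:50-11:25, 14:50-15:25, 15:35-17:00.
Xiulan ∩ Vera ∩ Wendy ∩ Gita ∩ Rina: 09:55-11:25, 15:55-17:00.
Xiulan ∩ Vera ∩ Wendy ∩ Gita ∩ Rina ∩ Vanya: 09:55-11:25, 15:55-17:00.
Those are the intersection windows.
Summing the common windows: 90 + 65 = 155 minutes.

155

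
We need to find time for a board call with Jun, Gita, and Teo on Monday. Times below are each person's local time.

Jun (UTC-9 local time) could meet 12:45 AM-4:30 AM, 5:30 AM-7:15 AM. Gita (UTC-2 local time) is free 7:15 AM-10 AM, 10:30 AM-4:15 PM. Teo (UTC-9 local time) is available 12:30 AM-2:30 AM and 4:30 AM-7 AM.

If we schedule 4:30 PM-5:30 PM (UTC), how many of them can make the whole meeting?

Jun in UTC: 09:45-13:30, 14:30-16:15 (add 9h to convert from UTC-9).
Gita in UTC: 09:15-12:00, 12:30-18:15 (add 2h to convert from UTC-2).
Teo in UTC: 09:30-11:30, 13:30-16:00 (add 9h to convert from UTC-9).
Gita can make the full 16:30-17:30 slot — that's 1.

1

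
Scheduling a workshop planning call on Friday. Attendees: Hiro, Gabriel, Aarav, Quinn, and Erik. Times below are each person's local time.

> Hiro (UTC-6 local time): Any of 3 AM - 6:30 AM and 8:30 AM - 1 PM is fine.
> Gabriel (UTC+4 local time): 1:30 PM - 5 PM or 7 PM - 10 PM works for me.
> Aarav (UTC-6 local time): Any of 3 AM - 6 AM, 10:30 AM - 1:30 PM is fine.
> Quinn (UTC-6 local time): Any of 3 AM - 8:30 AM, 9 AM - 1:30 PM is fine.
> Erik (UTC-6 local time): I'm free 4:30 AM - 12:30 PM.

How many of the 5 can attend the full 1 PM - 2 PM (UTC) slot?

2

Hiro in UTC: 09:00-12:30, 14:30-19:00 (add 6h to convert from UTC-6).
Gabriel in UTC: 09:30-13:00, 15:00-18:00 (subtract 4h to convert from UTC+4).
Aarav in UTC: 09:00-12:00, 16:30-19:30 (add 6h to convert from UTC-6).
Quinn in UTC: 09:00-14:30, 15:00-19:30 (add 6h to convert from UTC-6).
Erik in UTC: 10:30-18:30 (add 6h to convert from UTC-6).
Quinn and Erik can make the full 13:00-14:00 slot — that's 2.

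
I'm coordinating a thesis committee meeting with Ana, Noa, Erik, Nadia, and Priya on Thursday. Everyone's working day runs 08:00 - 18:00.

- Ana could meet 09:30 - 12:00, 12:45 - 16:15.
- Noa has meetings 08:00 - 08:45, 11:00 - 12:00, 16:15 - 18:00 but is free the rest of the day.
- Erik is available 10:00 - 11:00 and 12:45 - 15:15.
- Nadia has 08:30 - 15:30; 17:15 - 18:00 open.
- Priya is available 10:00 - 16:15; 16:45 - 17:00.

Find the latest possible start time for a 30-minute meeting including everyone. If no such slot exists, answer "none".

14:45

Ana free: 09:30-12:00, 12:45-16:15.
Noa free: 08:45-11:00, 12:00-16:15 (invert busy blocks within the working day).
Erik free: 10:00-11:00, 12:45-15:15.
Nadia free: 08:30-15:30, 17:15-18:00.
Priya free: 10:00-16:15, 16:45-17:00.
Ana ∩ Noa: 09:30-11:00, 12:45-16:15.
Ana ∩ Noa ∩ Erik: 10:00-11:00, 12:45-15:15.
Ana ∩ Noa ∩ Erik ∩ Nadia: 10:00-11:00, 12:45-15:15.
Ana ∩ Noa ∩ Erik ∩ Nadia ∩ Priya: 10:00-11:00, 12:45-15:15.
So the common availability across everyone is 10:00-11:00, 12:45-15:15.
The last common window of at least 30 minutes is 12:45-15:15; a 30-minute meeting can start as late as 14:45 and still end by 15:15.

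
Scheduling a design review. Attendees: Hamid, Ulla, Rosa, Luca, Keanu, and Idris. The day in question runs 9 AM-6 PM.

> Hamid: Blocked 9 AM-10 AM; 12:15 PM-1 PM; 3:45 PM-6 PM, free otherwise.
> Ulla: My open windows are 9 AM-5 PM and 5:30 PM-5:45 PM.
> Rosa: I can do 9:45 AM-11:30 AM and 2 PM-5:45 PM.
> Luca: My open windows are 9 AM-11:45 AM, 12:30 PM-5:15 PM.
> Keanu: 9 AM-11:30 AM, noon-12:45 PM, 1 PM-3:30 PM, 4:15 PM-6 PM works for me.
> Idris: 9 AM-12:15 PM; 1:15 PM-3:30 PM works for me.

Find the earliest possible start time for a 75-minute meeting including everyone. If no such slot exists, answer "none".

Hamid free: 10:00-12:15, 13:00-15:45 (invert busy blocks within the working day).
Ulla free: 09:00-17:00, 17:30-17:45.
Rosa free: 09:45-11:30, 14:00-17:45.
Luca free: 09:00-11:45, 12:30-17:15.
Keanu free: 09:00-11:30, 12:00-12:45, 13:00-15:30, 16:15-18:00.
Idris free: 09:00-12:15, 13:15-15:30.
Hamid ∩ Ulla: 10:00-12:15, 13:00-15:45.
Hamid ∩ Ulla ∩ Rosa: 10:00-11:30, 14:00-15:45.
Hamid ∩ Ulla ∩ Rosa ∩ Luca: 10:00-11:30, 14:00-15:45.
Hamid ∩ Ulla ∩ Rosa ∩ Luca ∩ Keanu: 10:00-11:30, 14:00-15:30.
Hamid ∩ Ulla ∩ Rosa ∩ Luca ∩ Keanu ∩ Idris: 10:00-11:30, 14:00-15:30.
The first common window of at least 75 minutes is 10:00-11:30, so the earliest start is 10:00.

10:00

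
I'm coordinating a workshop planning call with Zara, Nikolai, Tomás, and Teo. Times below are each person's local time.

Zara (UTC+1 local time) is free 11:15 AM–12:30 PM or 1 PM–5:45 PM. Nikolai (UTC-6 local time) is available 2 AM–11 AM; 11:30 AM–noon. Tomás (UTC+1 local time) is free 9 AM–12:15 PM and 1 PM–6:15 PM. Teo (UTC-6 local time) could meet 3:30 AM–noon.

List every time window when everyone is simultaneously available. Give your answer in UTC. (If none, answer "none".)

Zara in UTC: 10:15-11:30, 12:00-16:45 (subtract 1h to convert from UTC+1).
Nikolai in UTC: 08:00-17:00, 17:30-18:00 (add 6h to convert from UTC-6).
Tomás in UTC: 08:00-11:15, 12:00-17:15 (subtract 1h to convert from UTC+1).
Teo in UTC: 09:30-18:00 (add 6h to convert from UTC-6).
Zara ∩ Nikolai: 10:15-11:30, 12:00-16:45.
Zara ∩ Nikolai ∩ Tomás: 10:15-11:15, 12:00-16:45.
Zara ∩ Nikolai ∩ Tomás ∩ Teo: 10:15-11:15, 12:00-16:45.

10:15-11:15, 12:00-16:45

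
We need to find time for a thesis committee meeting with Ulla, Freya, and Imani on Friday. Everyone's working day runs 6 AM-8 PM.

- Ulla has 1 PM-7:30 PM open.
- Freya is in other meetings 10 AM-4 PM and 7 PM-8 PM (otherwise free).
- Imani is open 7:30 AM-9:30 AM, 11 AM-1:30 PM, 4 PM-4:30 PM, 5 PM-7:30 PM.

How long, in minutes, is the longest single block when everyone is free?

Ulla free: 13:00-19:30.
Freya free: 06:00-10:00, 16:00-19:00 (invert busy blocks within the working day).
Imani free: 07:30-09:30, 11:00-13:30, 16:00-16:30, 17:00-19:30.
Ulla ∩ Freya: 16:00-19:00.
Ulla ∩ Freya ∩ Imani: 16:00-16:30, 17:00-19:00.
The longest is 17:00-19:00 at 120 minutes.

120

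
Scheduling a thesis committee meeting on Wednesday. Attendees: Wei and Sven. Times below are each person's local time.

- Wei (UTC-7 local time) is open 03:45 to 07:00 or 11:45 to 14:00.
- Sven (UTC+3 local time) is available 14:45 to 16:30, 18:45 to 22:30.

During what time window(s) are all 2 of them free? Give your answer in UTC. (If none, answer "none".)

11:45-13:30, 18:45-19:30

Wei in UTC: 10:45-14:00, 18:45-21:00 (add 7h to convert from UTC-7).
Sven in UTC: 11:45-13:30, 15:45-19:30 (subtract 3h to convert from UTC+3).
Wei ∩ Sven: 11:45-13:30, 18:45-19:30.
Those are the intersection windows.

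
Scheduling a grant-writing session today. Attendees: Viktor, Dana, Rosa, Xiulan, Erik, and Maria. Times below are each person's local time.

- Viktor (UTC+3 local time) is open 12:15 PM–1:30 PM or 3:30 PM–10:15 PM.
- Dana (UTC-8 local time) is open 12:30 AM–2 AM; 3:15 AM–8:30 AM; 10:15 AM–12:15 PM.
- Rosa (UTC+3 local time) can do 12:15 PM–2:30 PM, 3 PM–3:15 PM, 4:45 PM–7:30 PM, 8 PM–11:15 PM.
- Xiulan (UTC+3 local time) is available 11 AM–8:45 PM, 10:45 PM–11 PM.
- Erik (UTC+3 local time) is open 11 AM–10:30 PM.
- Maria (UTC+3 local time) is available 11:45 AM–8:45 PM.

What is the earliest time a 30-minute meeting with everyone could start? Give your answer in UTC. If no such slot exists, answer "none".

Viktor in UTC: 09:15-10:30, 12:30-19:15 (subtract 3h to convert from UTC+3).
Dana in UTC: 08:30-10:00, 11:15-16:30, 18:15-20:15 (add 8h to convert from UTC-8).
Rosa in UTC: 09:15-11:30, 12:00-12:15, 13:45-16:30, 17:00-20:15 (subtract 3h to convert from UTC+3).
Xiulan in UTC: 08:00-17:45, 19:45-20:00 (subtract 3h to convert from UTC+3).
Erik in UTC: 08:00-19:30 (subtract 3h to convert from UTC+3).
Maria in UTC: 08:45-17:45 (subtract 3h to convert from UTC+3).
Viktor ∩ Dana: 09:15-10:00, 12:30-16:30, 18:15-19:15.
Viktor ∩ Dana ∩ Rosa: 09:15-10:00, 13:45-16:30, 18:15-19:15.
Viktor ∩ Dana ∩ Rosa ∩ Xiulan: 09:15-10:00, 13:45-16:30.
Viktor ∩ Dana ∩ Rosa ∩ Xiulan ∩ Erik: 09:15-10:00, 13:45-16:30.
Viktor ∩ Dana ∩ Rosa ∩ Xiulan ∩ Erik ∩ Maria: 09:15-10:00, 13:45-16:30.
The first common window of at least 30 minutes is 09:15-10:00, so the earliest start is 09:15.

09:15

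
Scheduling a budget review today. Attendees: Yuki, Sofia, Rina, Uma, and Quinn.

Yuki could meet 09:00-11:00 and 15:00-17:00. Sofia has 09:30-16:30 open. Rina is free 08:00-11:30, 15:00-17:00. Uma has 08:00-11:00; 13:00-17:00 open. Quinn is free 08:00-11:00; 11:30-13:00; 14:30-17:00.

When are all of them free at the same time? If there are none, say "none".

Yuki ∩ Sofia: 09:30-11:00, 15:00-16:30.
Yuki ∩ Sofia ∩ Rina: 09:30-11:00, 15:00-16:30.
Yuki ∩ Sofia ∩ Rina ∩ Uma: 09:30-11:00, 15:00-16:30.
Yuki ∩ Sofia ∩ Rina ∩ Uma ∩ Quinn: 09:30-11:00, 15:00-16:30.
So the common availability across everyone is 09:30-11:00, 15:00-16:30.

09:30-11:00, 15:00-16:30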